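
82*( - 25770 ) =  - 2113140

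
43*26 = 1118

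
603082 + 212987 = 816069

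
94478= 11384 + 83094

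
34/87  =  34/87 = 0.39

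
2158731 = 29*74439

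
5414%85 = 59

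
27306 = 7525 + 19781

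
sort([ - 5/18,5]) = [ - 5/18,  5 ]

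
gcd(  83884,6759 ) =1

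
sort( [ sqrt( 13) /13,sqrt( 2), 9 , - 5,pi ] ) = [ - 5  ,  sqrt( 13)/13,sqrt( 2 ), pi, 9]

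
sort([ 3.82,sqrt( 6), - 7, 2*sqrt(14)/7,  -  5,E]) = [-7, -5, 2 *sqrt( 14)/7,sqrt( 6), E,  3.82]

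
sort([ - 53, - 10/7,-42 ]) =[ - 53 , - 42,-10/7]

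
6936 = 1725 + 5211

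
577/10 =57 + 7/10 = 57.70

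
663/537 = 221/179 = 1.23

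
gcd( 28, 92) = 4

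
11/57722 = 11/57722 = 0.00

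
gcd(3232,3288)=8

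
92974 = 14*6641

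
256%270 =256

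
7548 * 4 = 30192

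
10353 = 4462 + 5891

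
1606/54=29+20/27 = 29.74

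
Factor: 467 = 467^1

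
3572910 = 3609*990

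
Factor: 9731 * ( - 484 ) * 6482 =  - 30528949528  =  - 2^3*7^1 * 11^2*37^1*263^1*463^1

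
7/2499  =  1/357 = 0.00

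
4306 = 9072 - 4766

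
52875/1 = 52875 = 52875.00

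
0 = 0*570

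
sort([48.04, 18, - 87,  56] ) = [ - 87, 18, 48.04, 56]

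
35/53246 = 35/53246 = 0.00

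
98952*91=9004632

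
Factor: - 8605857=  - 3^1 * 13^1*220663^1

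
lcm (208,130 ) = 1040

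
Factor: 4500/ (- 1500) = - 3 = - 3^1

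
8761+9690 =18451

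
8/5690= 4/2845 = 0.00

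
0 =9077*0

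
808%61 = 15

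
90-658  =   - 568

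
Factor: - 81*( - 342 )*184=2^4*3^6*19^1*23^1 = 5097168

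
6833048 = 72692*94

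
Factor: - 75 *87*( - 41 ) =267525 = 3^2 * 5^2*29^1*41^1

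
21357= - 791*( - 27)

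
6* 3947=23682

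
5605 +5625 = 11230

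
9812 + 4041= 13853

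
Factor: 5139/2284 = 2^( - 2 )*3^2 = 9/4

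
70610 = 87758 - 17148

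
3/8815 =3/8815 = 0.00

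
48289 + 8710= 56999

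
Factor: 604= 2^2*151^1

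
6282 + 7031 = 13313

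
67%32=3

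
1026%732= 294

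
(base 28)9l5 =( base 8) 16741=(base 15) 23EE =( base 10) 7649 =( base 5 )221044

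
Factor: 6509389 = 6509389^1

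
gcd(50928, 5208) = 24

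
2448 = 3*816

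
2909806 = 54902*53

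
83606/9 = 9289 + 5/9 = 9289.56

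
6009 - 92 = 5917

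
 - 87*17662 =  - 1536594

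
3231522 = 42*76941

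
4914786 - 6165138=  - 1250352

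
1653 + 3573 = 5226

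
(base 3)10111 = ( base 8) 136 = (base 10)94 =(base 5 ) 334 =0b1011110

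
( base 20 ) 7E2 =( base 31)36d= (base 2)110000001010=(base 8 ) 6012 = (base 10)3082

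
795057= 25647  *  31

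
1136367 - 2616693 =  - 1480326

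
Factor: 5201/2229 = 7/3= 3^ ( - 1)*7^1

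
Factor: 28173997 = 251^1*112247^1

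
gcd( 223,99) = 1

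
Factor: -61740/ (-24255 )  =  2^2 * 7^1 *11^( - 1) = 28/11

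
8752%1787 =1604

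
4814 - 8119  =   - 3305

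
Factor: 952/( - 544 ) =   -  7/4 = - 2^( -2)*7^1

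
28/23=1 + 5/23= 1.22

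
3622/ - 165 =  - 22 + 8/165  =  -21.95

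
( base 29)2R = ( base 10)85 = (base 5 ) 320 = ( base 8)125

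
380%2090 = 380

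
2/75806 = 1/37903= 0.00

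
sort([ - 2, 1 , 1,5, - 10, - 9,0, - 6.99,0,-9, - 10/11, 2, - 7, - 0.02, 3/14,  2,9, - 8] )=[ - 10, - 9, - 9, - 8, - 7, - 6.99, - 2 , - 10/11 , - 0.02,0,0,3/14,1,1,2  ,  2,5, 9]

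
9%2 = 1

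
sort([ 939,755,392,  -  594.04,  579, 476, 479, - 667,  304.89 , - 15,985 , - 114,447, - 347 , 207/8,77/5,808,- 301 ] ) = [- 667, - 594.04 , -347,- 301, - 114, - 15,77/5,207/8,304.89, 392,447,476,479, 579,  755, 808 , 939 , 985 ]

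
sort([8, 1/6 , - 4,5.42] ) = [ - 4, 1/6,5.42,  8]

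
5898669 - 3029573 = 2869096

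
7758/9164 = 3879/4582= 0.85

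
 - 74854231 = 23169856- 98024087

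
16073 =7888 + 8185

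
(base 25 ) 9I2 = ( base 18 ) 10db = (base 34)58P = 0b1011110111101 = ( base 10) 6077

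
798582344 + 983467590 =1782049934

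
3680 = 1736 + 1944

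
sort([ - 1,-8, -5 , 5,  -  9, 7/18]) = [ - 9, - 8, - 5 , - 1,7/18, 5]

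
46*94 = 4324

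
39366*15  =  590490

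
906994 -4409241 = -3502247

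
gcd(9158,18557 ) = 241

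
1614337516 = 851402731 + 762934785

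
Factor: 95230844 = 2^2*23807711^1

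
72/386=36/193 = 0.19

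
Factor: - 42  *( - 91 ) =2^1 *3^1*7^2*13^1 = 3822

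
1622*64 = 103808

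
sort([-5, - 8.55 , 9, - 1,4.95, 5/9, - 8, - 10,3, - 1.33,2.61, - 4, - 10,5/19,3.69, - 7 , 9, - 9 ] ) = [ - 10, - 10, - 9, - 8.55, - 8,-7, - 5, - 4, - 1.33, - 1, 5/19, 5/9,2.61,3, 3.69, 4.95, 9, 9]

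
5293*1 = 5293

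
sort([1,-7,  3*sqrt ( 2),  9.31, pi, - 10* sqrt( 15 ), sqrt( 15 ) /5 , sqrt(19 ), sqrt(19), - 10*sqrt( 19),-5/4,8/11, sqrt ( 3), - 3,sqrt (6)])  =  [  -  10* sqrt( 19),-10*sqrt(15), - 7, - 3 , - 5/4,8/11, sqrt(15)/5, 1,sqrt(3),sqrt( 6 ) , pi,  3 * sqrt(2),sqrt (19),sqrt( 19),  9.31 ] 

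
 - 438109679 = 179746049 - 617855728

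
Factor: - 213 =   -  3^1*71^1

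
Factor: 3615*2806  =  2^1*3^1*5^1*23^1*61^1 *241^1  =  10143690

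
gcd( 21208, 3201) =11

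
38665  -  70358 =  - 31693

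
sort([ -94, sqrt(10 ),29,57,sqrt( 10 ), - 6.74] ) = [-94, - 6.74,sqrt( 10),sqrt( 10), 29,57 ] 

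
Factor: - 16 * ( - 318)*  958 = 4874304 = 2^6 * 3^1*53^1*479^1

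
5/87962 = 5/87962=0.00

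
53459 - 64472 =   -  11013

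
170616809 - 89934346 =80682463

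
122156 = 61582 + 60574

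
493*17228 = 8493404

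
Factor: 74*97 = 2^1 * 37^1*97^1 = 7178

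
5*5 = 25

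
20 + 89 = 109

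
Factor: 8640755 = 5^1*23^1*227^1*331^1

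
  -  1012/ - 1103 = 1012/1103 = 0.92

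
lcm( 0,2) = 0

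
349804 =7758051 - 7408247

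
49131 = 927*53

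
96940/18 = 5385 + 5/9 =5385.56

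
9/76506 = 3/25502 = 0.00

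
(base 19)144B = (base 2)10000011000110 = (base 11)6338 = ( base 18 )17G2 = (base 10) 8390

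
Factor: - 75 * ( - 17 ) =3^1*5^2*17^1 = 1275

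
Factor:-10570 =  - 2^1*5^1*7^1*151^1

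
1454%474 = 32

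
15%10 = 5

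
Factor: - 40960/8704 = - 80/17 = -2^4*5^1 * 17^( - 1) 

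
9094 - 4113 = 4981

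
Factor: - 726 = -2^1 * 3^1 * 11^2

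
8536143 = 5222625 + 3313518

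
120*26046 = 3125520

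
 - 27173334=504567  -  27677901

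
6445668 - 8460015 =-2014347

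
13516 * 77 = 1040732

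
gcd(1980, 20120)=20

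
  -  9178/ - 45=9178/45 = 203.96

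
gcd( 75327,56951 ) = 1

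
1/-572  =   - 1 + 571/572 = - 0.00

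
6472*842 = 5449424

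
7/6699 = 1/957 = 0.00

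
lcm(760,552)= 52440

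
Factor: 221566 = 2^1*139^1*797^1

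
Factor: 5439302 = 2^1*11^1*247241^1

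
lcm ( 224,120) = 3360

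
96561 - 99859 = -3298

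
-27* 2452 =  - 66204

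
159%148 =11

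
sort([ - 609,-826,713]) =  [ - 826 ,-609,713]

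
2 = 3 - 1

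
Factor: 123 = 3^1*41^1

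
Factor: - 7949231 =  - 71^1*103^1*1087^1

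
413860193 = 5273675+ 408586518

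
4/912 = 1/228= 0.00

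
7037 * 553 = 3891461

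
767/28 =767/28=   27.39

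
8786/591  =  8786/591  =  14.87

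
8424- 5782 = 2642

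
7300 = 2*3650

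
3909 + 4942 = 8851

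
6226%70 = 66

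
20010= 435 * 46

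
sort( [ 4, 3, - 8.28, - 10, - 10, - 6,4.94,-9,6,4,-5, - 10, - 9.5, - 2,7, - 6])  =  [ - 10, - 10,-10, - 9.5,  -  9, - 8.28, - 6,-6,-5, - 2,  3,4,4, 4.94,6, 7 ] 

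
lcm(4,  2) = 4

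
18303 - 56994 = - 38691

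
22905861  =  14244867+8660994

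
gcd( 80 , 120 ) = 40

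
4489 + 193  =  4682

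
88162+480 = 88642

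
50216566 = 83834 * 599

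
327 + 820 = 1147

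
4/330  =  2/165 = 0.01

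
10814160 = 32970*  328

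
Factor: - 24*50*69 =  - 2^4*  3^2*5^2 *23^1 = -  82800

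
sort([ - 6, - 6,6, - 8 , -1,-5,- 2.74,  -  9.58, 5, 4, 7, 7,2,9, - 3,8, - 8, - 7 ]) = [ - 9.58, - 8, -8, - 7,-6,-6, - 5, - 3, - 2.74 , - 1, 2,4,5, 6,7,7,8, 9]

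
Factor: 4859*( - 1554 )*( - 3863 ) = 2^1*3^1*7^1*37^1*43^1*113^1*3863^1 = 29169072618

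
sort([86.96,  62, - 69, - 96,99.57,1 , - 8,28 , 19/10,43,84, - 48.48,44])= [ - 96, - 69,-48.48, - 8, 1, 19/10,28,  43,44,62,84,86.96,99.57 ]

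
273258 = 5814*47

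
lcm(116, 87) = 348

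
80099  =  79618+481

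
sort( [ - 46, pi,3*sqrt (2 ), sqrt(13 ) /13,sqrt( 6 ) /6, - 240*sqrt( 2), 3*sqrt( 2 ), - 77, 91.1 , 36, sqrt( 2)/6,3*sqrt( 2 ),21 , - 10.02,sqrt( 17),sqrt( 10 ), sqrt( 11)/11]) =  [ - 240* sqrt( 2) , - 77,-46, - 10.02,sqrt( 2 ) /6, sqrt (13) /13, sqrt( 11 ) /11,  sqrt(6 )/6,  pi, sqrt( 10), sqrt( 17), 3*sqrt (2 ), 3*sqrt( 2 ), 3*sqrt(2),21, 36, 91.1 ]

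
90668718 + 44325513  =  134994231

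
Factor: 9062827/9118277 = 7^( - 1)*41^(  -  1)*1709^1 * 5303^1*31771^ (-1) 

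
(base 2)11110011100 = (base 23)3fg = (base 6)13004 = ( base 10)1948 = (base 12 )1164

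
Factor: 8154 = 2^1 * 3^3*151^1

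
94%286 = 94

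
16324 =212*77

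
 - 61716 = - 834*74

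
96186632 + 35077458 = 131264090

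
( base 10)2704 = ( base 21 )62g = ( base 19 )796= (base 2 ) 101010010000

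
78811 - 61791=17020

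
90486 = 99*914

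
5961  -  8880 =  -2919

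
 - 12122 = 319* ( - 38) 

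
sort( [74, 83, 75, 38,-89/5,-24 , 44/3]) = [ - 24, - 89/5, 44/3, 38 , 74, 75, 83 ] 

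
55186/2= 27593 = 27593.00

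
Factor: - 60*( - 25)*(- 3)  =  -4500=- 2^2 * 3^2*5^3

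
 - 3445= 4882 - 8327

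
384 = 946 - 562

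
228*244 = 55632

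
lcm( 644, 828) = 5796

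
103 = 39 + 64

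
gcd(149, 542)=1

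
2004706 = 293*6842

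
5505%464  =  401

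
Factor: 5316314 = 2^1*19^1*31^1*4513^1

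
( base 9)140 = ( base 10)117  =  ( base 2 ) 1110101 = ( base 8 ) 165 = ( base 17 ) 6F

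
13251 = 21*631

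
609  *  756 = 460404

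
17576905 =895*19639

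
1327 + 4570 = 5897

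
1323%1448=1323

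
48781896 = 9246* 5276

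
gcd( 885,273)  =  3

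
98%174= 98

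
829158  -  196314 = 632844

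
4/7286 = 2/3643 = 0.00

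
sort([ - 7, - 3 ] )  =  [ - 7,  -  3 ]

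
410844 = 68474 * 6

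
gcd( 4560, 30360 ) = 120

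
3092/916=773/229 = 3.38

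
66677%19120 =9317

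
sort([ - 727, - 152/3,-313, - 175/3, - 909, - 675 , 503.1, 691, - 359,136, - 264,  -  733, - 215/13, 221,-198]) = [ - 909, - 733 , - 727, - 675, - 359, - 313, - 264, - 198, - 175/3, - 152/3, - 215/13,136, 221,503.1,  691]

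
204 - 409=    - 205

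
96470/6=48235/3 = 16078.33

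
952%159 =157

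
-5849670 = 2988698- 8838368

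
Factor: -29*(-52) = 1508 = 2^2 *13^1 * 29^1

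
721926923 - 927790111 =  - 205863188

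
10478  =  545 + 9933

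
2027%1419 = 608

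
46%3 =1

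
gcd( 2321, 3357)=1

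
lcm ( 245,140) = 980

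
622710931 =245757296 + 376953635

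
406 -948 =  - 542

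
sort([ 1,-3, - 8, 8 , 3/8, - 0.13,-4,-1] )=[ - 8, - 4, - 3, - 1, - 0.13, 3/8 , 1, 8] 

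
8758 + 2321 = 11079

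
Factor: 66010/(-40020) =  - 287/174 = - 2^( - 1)*3^(-1)*7^1*29^( - 1)*41^1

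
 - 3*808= - 2424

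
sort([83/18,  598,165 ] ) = [83/18, 165  ,  598]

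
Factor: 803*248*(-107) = - 21308408 = -  2^3*11^1*31^1*73^1*107^1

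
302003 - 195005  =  106998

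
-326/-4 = 81 + 1/2 = 81.50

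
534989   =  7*76427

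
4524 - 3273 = 1251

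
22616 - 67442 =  -44826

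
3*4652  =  13956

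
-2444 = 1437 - 3881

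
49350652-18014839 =31335813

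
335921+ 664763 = 1000684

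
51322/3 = 51322/3 = 17107.33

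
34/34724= 17/17362 = 0.00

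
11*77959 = 857549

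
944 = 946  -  2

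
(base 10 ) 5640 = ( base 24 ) 9j0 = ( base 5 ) 140030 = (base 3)21201220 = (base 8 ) 13010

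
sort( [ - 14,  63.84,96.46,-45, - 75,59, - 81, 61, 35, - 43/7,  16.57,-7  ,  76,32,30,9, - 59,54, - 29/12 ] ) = [-81,- 75, - 59, - 45,  -  14, - 7, - 43/7,-29/12,9, 16.57, 30,32 , 35 , 54 , 59 , 61 , 63.84, 76 , 96.46]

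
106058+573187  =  679245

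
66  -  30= 36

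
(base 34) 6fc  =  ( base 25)BN8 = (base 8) 16442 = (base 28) 9EA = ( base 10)7458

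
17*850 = 14450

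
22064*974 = 21490336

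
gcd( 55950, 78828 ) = 6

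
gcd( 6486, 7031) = 1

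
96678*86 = 8314308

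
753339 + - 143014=610325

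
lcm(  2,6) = 6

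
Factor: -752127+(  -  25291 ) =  - 2^1*31^1*12539^1 = - 777418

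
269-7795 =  - 7526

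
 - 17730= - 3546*5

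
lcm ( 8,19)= 152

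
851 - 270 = 581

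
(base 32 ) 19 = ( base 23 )1i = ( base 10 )41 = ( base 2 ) 101001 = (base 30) 1B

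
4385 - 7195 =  - 2810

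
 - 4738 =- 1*4738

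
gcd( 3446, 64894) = 2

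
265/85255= 53/17051 = 0.00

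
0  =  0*546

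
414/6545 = 414/6545  =  0.06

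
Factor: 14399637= 3^1*7^1*685697^1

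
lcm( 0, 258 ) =0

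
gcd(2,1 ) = 1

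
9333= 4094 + 5239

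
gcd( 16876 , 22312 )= 4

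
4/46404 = 1/11601 =0.00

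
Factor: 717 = 3^1*239^1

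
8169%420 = 189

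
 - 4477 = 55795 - 60272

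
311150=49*6350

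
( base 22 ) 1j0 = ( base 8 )1606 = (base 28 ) 146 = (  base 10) 902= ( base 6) 4102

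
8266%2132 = 1870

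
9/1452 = 3/484 =0.01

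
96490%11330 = 5850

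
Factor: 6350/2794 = 5^2 * 11^( - 1) = 25/11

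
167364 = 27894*6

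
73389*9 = 660501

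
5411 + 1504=6915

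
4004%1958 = 88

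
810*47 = 38070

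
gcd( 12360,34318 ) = 2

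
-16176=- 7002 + -9174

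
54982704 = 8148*6748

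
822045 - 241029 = 581016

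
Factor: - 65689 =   -  13^1*31^1*163^1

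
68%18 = 14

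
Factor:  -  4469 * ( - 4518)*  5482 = 110686744044  =  2^2*  3^2*41^1*109^1*251^1*2741^1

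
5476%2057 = 1362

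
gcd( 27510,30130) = 1310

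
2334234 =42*55577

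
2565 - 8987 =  - 6422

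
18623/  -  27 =-18623/27 = -689.74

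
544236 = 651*836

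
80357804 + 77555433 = 157913237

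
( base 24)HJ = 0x1ab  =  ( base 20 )117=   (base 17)182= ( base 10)427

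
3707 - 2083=1624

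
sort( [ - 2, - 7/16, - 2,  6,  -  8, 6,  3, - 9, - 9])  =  [ - 9, - 9, - 8 , - 2, - 2, - 7/16,3,  6,6] 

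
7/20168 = 7/20168 = 0.00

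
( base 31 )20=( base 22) 2I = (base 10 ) 62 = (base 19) 35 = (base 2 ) 111110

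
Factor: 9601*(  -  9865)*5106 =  - 2^1*3^1*5^1 * 23^1*37^1* 1973^1 *9601^1  =  -483608994690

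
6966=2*3483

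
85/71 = 85/71 = 1.20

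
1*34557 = 34557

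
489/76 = 489/76 = 6.43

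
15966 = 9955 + 6011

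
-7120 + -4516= - 11636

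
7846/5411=1+2435/5411 = 1.45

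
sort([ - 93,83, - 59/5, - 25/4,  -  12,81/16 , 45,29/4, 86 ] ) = [ - 93, - 12,-59/5, - 25/4,  81/16,29/4 , 45,83,86]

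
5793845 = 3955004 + 1838841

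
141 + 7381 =7522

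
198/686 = 99/343 = 0.29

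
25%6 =1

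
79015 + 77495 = 156510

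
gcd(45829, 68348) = 7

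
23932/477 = 50 + 82/477  =  50.17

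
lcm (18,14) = 126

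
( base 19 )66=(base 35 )3f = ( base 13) 93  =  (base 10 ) 120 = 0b1111000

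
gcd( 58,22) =2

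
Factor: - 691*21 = - 14511 = - 3^1*7^1*691^1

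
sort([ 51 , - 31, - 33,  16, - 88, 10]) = [ - 88, - 33, - 31, 10,16,51]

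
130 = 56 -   -  74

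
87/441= 29/147 = 0.20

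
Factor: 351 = 3^3*13^1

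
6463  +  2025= 8488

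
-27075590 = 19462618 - 46538208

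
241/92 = 241/92 = 2.62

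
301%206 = 95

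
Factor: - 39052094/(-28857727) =2^1 * 17^1 * 37^2*41^( - 2)*839^1*17167^(-1)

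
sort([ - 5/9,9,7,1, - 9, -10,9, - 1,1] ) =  [ - 10, - 9, - 1, - 5/9,  1, 1, 7, 9,9 ]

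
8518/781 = 8518/781 = 10.91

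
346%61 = 41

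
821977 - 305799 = 516178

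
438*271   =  118698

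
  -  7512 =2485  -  9997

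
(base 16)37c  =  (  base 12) 624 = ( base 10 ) 892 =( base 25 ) 1ah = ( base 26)188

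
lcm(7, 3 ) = 21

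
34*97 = 3298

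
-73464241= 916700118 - 990164359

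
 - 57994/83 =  - 699 + 23/83 = - 698.72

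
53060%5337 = 5027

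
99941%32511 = 2408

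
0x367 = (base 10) 871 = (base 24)1c7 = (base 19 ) 27G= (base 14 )463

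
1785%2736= 1785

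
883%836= 47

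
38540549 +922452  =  39463001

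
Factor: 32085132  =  2^2*3^1*2673761^1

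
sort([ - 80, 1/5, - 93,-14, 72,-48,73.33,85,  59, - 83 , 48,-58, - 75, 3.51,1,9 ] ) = [-93, - 83, -80,-75, - 58, - 48, - 14 , 1/5, 1, 3.51,9,48, 59 , 72,73.33 , 85 ] 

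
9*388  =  3492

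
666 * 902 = 600732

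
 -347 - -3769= 3422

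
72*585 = 42120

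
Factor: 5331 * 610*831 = 2702337210 = 2^1*3^2*5^1*61^1*277^1*1777^1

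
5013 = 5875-862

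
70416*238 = 16759008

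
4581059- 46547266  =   -41966207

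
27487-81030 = - 53543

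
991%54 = 19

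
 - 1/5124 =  - 1/5124  =  - 0.00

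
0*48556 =0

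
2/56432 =1/28216 = 0.00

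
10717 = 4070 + 6647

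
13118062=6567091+6550971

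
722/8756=361/4378 = 0.08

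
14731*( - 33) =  - 486123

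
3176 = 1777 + 1399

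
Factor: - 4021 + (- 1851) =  -5872 = -2^4*367^1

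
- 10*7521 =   -  75210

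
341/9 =341/9 = 37.89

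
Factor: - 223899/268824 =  - 2^( - 3)* 13^1*23^( - 1)*487^ ( - 1)*5741^1= - 74633/89608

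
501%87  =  66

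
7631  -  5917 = 1714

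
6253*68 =425204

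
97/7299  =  97/7299 = 0.01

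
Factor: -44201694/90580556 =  -2^(-1 )*3^1*11^( - 1) * 17^( - 1)*83^( - 1)*1459^ ( - 1 ) * 7366949^1 = -  22100847/45290278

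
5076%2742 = 2334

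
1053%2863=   1053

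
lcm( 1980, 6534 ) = 65340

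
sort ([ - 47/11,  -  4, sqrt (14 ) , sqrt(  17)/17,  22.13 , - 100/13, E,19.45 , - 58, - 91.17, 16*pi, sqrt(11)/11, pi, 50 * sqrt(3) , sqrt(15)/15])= [ - 91.17,-58, - 100/13 ,-47/11 , - 4, sqrt( 17)/17, sqrt(15)/15 , sqrt ( 11) /11,E, pi, sqrt ( 14), 19.45,22.13, 16*pi, 50*sqrt(3) ] 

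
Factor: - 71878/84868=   -83/98   =  - 2^( - 1)*7^(- 2)*83^1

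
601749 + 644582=1246331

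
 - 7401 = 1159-8560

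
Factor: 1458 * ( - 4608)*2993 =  - 20108362752 = - 2^10 * 3^8 * 41^1*73^1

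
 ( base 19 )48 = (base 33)2i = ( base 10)84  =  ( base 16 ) 54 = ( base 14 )60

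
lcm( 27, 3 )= 27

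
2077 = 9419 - 7342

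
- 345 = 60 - 405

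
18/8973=2/997 = 0.00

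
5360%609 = 488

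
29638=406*73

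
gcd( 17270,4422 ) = 22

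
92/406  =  46/203= 0.23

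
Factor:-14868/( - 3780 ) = 3^( - 1) * 5^( - 1) * 59^1 = 59/15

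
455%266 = 189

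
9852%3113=513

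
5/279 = 5/279 = 0.02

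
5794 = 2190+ 3604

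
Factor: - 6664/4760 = -5^( - 1 )*7^1 = - 7/5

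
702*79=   55458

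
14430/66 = 2405/11 = 218.64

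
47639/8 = 5954 + 7/8 = 5954.88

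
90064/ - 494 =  - 3464/19  =  - 182.32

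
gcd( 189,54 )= 27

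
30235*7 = 211645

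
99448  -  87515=11933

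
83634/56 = 41817/28 = 1493.46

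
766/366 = 383/183  =  2.09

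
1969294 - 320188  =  1649106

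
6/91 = 6/91=0.07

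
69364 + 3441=72805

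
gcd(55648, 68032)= 32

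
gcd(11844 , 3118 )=2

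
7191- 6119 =1072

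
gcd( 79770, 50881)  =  1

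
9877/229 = 9877/229 = 43.13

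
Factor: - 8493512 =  - 2^3 * 1061689^1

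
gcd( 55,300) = 5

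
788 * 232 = 182816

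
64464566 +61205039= 125669605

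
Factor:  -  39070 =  - 2^1*5^1  *  3907^1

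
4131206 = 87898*47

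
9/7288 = 9/7288 = 0.00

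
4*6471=25884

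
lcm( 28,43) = 1204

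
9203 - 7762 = 1441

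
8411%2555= 746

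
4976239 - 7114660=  - 2138421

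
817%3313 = 817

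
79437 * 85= 6752145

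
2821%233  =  25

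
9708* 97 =941676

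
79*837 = 66123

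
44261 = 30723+13538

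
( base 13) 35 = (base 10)44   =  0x2c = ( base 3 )1122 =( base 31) 1D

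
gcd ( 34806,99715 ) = 1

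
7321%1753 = 309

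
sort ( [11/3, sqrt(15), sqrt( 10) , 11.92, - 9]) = [ - 9,sqrt( 10),11/3,sqrt(15),11.92]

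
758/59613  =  758/59613  =  0.01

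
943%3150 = 943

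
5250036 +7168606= 12418642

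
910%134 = 106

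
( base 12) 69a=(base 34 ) su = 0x3D6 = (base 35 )s2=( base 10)982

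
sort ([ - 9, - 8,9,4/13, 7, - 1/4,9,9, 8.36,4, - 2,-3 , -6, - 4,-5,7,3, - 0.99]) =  [-9, - 8, -6,-5, - 4, - 3, - 2, - 0.99, - 1/4,4/13, 3, 4, 7,7,8.36, 9,9,9]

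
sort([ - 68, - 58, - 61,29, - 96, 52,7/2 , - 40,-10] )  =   [ - 96, - 68, - 61, - 58, - 40, - 10 , 7/2, 29, 52 ] 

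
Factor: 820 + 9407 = 10227 = 3^1*7^1*487^1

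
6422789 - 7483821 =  - 1061032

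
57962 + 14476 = 72438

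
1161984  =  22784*51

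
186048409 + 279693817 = 465742226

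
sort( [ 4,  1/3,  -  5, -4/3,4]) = [ - 5,  -  4/3,  1/3 , 4,4]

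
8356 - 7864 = 492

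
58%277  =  58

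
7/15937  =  7/15937 = 0.00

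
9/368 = 9/368= 0.02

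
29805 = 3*9935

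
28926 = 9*3214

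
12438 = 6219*2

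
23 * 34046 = 783058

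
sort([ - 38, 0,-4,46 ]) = [ - 38 , - 4, 0, 46 ]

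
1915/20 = 383/4 =95.75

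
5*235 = 1175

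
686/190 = 3 + 58/95= 3.61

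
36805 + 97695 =134500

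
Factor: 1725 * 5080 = 2^3*3^1*5^3*23^1*127^1=8763000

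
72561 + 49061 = 121622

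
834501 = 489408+345093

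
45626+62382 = 108008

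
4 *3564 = 14256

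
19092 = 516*37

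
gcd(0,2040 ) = 2040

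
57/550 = 57/550 = 0.10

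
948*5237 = 4964676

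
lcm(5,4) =20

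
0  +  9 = 9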